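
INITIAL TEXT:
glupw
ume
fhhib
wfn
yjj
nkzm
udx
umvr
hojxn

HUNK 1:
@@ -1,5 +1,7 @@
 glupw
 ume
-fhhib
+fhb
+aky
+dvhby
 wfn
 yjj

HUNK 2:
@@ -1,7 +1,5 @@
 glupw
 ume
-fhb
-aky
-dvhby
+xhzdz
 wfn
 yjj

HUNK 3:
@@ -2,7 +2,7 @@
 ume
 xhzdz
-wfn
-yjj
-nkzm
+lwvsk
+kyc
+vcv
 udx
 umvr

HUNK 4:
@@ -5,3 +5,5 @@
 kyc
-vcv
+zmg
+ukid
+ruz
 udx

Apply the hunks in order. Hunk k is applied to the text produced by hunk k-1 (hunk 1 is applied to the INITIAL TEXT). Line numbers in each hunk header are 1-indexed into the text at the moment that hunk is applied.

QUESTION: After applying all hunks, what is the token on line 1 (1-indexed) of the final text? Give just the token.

Hunk 1: at line 1 remove [fhhib] add [fhb,aky,dvhby] -> 11 lines: glupw ume fhb aky dvhby wfn yjj nkzm udx umvr hojxn
Hunk 2: at line 1 remove [fhb,aky,dvhby] add [xhzdz] -> 9 lines: glupw ume xhzdz wfn yjj nkzm udx umvr hojxn
Hunk 3: at line 2 remove [wfn,yjj,nkzm] add [lwvsk,kyc,vcv] -> 9 lines: glupw ume xhzdz lwvsk kyc vcv udx umvr hojxn
Hunk 4: at line 5 remove [vcv] add [zmg,ukid,ruz] -> 11 lines: glupw ume xhzdz lwvsk kyc zmg ukid ruz udx umvr hojxn
Final line 1: glupw

Answer: glupw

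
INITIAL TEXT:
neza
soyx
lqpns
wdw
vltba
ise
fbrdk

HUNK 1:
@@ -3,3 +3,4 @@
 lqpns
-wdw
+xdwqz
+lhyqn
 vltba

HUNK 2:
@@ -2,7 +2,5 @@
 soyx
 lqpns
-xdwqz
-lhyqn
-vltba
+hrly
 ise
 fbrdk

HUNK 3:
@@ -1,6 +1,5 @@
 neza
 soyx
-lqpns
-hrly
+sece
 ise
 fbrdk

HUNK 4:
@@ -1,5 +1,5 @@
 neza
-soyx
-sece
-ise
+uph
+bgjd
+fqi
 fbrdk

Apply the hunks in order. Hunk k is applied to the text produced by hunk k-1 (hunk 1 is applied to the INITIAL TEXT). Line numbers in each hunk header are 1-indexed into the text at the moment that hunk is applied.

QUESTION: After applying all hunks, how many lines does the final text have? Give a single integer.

Answer: 5

Derivation:
Hunk 1: at line 3 remove [wdw] add [xdwqz,lhyqn] -> 8 lines: neza soyx lqpns xdwqz lhyqn vltba ise fbrdk
Hunk 2: at line 2 remove [xdwqz,lhyqn,vltba] add [hrly] -> 6 lines: neza soyx lqpns hrly ise fbrdk
Hunk 3: at line 1 remove [lqpns,hrly] add [sece] -> 5 lines: neza soyx sece ise fbrdk
Hunk 4: at line 1 remove [soyx,sece,ise] add [uph,bgjd,fqi] -> 5 lines: neza uph bgjd fqi fbrdk
Final line count: 5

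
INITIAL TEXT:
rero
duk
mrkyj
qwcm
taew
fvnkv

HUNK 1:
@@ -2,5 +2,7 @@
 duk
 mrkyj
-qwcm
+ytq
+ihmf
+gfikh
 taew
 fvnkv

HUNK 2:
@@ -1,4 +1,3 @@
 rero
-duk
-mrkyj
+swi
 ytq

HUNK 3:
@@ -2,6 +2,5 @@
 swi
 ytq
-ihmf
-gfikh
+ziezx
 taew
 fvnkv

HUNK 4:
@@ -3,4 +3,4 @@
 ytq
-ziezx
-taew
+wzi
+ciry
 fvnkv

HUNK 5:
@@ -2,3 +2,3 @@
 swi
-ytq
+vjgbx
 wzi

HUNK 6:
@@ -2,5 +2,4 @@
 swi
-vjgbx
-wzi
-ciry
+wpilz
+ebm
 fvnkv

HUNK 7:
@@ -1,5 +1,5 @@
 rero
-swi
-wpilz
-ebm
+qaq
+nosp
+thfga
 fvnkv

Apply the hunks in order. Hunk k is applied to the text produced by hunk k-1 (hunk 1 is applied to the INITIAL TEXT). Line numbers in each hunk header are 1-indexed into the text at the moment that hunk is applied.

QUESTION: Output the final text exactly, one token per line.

Hunk 1: at line 2 remove [qwcm] add [ytq,ihmf,gfikh] -> 8 lines: rero duk mrkyj ytq ihmf gfikh taew fvnkv
Hunk 2: at line 1 remove [duk,mrkyj] add [swi] -> 7 lines: rero swi ytq ihmf gfikh taew fvnkv
Hunk 3: at line 2 remove [ihmf,gfikh] add [ziezx] -> 6 lines: rero swi ytq ziezx taew fvnkv
Hunk 4: at line 3 remove [ziezx,taew] add [wzi,ciry] -> 6 lines: rero swi ytq wzi ciry fvnkv
Hunk 5: at line 2 remove [ytq] add [vjgbx] -> 6 lines: rero swi vjgbx wzi ciry fvnkv
Hunk 6: at line 2 remove [vjgbx,wzi,ciry] add [wpilz,ebm] -> 5 lines: rero swi wpilz ebm fvnkv
Hunk 7: at line 1 remove [swi,wpilz,ebm] add [qaq,nosp,thfga] -> 5 lines: rero qaq nosp thfga fvnkv

Answer: rero
qaq
nosp
thfga
fvnkv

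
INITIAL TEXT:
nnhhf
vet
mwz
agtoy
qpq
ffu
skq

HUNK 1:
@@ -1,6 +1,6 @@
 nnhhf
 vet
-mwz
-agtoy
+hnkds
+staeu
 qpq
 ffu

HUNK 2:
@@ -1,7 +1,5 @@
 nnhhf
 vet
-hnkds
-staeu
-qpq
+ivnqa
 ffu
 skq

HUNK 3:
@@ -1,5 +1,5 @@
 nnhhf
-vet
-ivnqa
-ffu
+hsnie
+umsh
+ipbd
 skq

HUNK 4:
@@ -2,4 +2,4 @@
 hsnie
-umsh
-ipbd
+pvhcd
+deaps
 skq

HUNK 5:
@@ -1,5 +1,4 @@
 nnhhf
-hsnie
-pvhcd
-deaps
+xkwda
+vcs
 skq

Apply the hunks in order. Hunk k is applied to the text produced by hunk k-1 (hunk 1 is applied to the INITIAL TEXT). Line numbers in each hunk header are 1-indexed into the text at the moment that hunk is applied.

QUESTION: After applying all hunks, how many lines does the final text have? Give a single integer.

Answer: 4

Derivation:
Hunk 1: at line 1 remove [mwz,agtoy] add [hnkds,staeu] -> 7 lines: nnhhf vet hnkds staeu qpq ffu skq
Hunk 2: at line 1 remove [hnkds,staeu,qpq] add [ivnqa] -> 5 lines: nnhhf vet ivnqa ffu skq
Hunk 3: at line 1 remove [vet,ivnqa,ffu] add [hsnie,umsh,ipbd] -> 5 lines: nnhhf hsnie umsh ipbd skq
Hunk 4: at line 2 remove [umsh,ipbd] add [pvhcd,deaps] -> 5 lines: nnhhf hsnie pvhcd deaps skq
Hunk 5: at line 1 remove [hsnie,pvhcd,deaps] add [xkwda,vcs] -> 4 lines: nnhhf xkwda vcs skq
Final line count: 4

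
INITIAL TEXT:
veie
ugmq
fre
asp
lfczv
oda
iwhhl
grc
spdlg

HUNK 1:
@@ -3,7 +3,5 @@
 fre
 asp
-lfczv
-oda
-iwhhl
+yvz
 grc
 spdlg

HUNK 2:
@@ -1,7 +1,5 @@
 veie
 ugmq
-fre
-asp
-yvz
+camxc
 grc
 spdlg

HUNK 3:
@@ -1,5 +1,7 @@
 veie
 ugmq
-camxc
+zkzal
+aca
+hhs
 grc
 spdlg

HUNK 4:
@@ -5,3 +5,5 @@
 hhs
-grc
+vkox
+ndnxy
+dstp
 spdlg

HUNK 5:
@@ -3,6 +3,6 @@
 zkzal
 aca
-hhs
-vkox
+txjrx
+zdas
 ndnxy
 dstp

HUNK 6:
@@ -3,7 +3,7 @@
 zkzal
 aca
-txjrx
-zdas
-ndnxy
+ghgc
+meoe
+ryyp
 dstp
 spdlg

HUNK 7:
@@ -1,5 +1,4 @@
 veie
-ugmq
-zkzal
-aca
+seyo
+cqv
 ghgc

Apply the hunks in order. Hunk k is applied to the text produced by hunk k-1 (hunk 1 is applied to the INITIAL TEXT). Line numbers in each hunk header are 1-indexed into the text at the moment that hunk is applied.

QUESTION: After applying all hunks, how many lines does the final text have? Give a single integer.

Answer: 8

Derivation:
Hunk 1: at line 3 remove [lfczv,oda,iwhhl] add [yvz] -> 7 lines: veie ugmq fre asp yvz grc spdlg
Hunk 2: at line 1 remove [fre,asp,yvz] add [camxc] -> 5 lines: veie ugmq camxc grc spdlg
Hunk 3: at line 1 remove [camxc] add [zkzal,aca,hhs] -> 7 lines: veie ugmq zkzal aca hhs grc spdlg
Hunk 4: at line 5 remove [grc] add [vkox,ndnxy,dstp] -> 9 lines: veie ugmq zkzal aca hhs vkox ndnxy dstp spdlg
Hunk 5: at line 3 remove [hhs,vkox] add [txjrx,zdas] -> 9 lines: veie ugmq zkzal aca txjrx zdas ndnxy dstp spdlg
Hunk 6: at line 3 remove [txjrx,zdas,ndnxy] add [ghgc,meoe,ryyp] -> 9 lines: veie ugmq zkzal aca ghgc meoe ryyp dstp spdlg
Hunk 7: at line 1 remove [ugmq,zkzal,aca] add [seyo,cqv] -> 8 lines: veie seyo cqv ghgc meoe ryyp dstp spdlg
Final line count: 8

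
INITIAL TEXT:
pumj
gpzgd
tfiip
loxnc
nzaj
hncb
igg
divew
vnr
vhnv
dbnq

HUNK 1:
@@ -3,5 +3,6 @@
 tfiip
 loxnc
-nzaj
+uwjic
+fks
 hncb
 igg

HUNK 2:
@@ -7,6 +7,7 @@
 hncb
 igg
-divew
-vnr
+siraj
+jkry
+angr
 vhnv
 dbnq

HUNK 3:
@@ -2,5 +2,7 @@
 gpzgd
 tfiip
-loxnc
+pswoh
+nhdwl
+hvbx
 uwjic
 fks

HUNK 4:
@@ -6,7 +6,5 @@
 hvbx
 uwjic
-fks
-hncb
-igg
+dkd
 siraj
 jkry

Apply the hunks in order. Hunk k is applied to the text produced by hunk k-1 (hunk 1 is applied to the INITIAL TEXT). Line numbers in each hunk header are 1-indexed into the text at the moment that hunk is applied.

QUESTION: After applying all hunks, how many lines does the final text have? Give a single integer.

Answer: 13

Derivation:
Hunk 1: at line 3 remove [nzaj] add [uwjic,fks] -> 12 lines: pumj gpzgd tfiip loxnc uwjic fks hncb igg divew vnr vhnv dbnq
Hunk 2: at line 7 remove [divew,vnr] add [siraj,jkry,angr] -> 13 lines: pumj gpzgd tfiip loxnc uwjic fks hncb igg siraj jkry angr vhnv dbnq
Hunk 3: at line 2 remove [loxnc] add [pswoh,nhdwl,hvbx] -> 15 lines: pumj gpzgd tfiip pswoh nhdwl hvbx uwjic fks hncb igg siraj jkry angr vhnv dbnq
Hunk 4: at line 6 remove [fks,hncb,igg] add [dkd] -> 13 lines: pumj gpzgd tfiip pswoh nhdwl hvbx uwjic dkd siraj jkry angr vhnv dbnq
Final line count: 13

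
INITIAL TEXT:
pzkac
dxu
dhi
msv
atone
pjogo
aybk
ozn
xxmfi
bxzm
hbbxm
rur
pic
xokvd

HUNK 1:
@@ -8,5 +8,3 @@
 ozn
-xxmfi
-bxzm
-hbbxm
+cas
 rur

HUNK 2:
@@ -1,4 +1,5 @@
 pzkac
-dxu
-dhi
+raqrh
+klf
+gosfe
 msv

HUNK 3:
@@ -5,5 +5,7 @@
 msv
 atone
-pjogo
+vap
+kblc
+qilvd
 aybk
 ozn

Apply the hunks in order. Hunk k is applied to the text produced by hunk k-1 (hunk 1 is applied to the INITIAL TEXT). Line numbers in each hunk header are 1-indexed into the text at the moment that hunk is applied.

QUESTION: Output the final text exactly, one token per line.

Hunk 1: at line 8 remove [xxmfi,bxzm,hbbxm] add [cas] -> 12 lines: pzkac dxu dhi msv atone pjogo aybk ozn cas rur pic xokvd
Hunk 2: at line 1 remove [dxu,dhi] add [raqrh,klf,gosfe] -> 13 lines: pzkac raqrh klf gosfe msv atone pjogo aybk ozn cas rur pic xokvd
Hunk 3: at line 5 remove [pjogo] add [vap,kblc,qilvd] -> 15 lines: pzkac raqrh klf gosfe msv atone vap kblc qilvd aybk ozn cas rur pic xokvd

Answer: pzkac
raqrh
klf
gosfe
msv
atone
vap
kblc
qilvd
aybk
ozn
cas
rur
pic
xokvd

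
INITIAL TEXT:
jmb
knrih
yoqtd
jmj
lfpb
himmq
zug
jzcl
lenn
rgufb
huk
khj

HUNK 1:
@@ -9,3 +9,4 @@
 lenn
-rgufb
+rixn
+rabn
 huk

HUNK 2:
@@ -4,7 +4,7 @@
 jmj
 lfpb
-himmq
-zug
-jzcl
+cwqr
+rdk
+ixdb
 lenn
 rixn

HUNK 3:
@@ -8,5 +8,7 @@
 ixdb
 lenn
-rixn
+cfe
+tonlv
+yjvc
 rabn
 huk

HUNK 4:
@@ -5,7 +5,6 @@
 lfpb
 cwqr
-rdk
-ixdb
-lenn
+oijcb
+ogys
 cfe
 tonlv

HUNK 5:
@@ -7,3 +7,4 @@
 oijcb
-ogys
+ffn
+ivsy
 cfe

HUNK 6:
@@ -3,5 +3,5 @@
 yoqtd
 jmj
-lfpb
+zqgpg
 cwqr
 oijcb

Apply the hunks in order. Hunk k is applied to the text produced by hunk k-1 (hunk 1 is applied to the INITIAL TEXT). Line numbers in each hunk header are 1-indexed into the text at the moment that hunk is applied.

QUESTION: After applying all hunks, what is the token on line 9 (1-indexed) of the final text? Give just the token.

Answer: ivsy

Derivation:
Hunk 1: at line 9 remove [rgufb] add [rixn,rabn] -> 13 lines: jmb knrih yoqtd jmj lfpb himmq zug jzcl lenn rixn rabn huk khj
Hunk 2: at line 4 remove [himmq,zug,jzcl] add [cwqr,rdk,ixdb] -> 13 lines: jmb knrih yoqtd jmj lfpb cwqr rdk ixdb lenn rixn rabn huk khj
Hunk 3: at line 8 remove [rixn] add [cfe,tonlv,yjvc] -> 15 lines: jmb knrih yoqtd jmj lfpb cwqr rdk ixdb lenn cfe tonlv yjvc rabn huk khj
Hunk 4: at line 5 remove [rdk,ixdb,lenn] add [oijcb,ogys] -> 14 lines: jmb knrih yoqtd jmj lfpb cwqr oijcb ogys cfe tonlv yjvc rabn huk khj
Hunk 5: at line 7 remove [ogys] add [ffn,ivsy] -> 15 lines: jmb knrih yoqtd jmj lfpb cwqr oijcb ffn ivsy cfe tonlv yjvc rabn huk khj
Hunk 6: at line 3 remove [lfpb] add [zqgpg] -> 15 lines: jmb knrih yoqtd jmj zqgpg cwqr oijcb ffn ivsy cfe tonlv yjvc rabn huk khj
Final line 9: ivsy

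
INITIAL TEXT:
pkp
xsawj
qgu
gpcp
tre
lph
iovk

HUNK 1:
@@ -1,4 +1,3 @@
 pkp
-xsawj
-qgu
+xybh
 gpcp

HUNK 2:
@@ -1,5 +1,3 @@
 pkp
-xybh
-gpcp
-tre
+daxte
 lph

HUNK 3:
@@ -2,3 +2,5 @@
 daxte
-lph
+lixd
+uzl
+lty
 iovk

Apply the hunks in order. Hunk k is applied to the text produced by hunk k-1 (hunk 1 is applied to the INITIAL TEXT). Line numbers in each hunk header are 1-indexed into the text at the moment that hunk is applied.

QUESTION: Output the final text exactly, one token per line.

Answer: pkp
daxte
lixd
uzl
lty
iovk

Derivation:
Hunk 1: at line 1 remove [xsawj,qgu] add [xybh] -> 6 lines: pkp xybh gpcp tre lph iovk
Hunk 2: at line 1 remove [xybh,gpcp,tre] add [daxte] -> 4 lines: pkp daxte lph iovk
Hunk 3: at line 2 remove [lph] add [lixd,uzl,lty] -> 6 lines: pkp daxte lixd uzl lty iovk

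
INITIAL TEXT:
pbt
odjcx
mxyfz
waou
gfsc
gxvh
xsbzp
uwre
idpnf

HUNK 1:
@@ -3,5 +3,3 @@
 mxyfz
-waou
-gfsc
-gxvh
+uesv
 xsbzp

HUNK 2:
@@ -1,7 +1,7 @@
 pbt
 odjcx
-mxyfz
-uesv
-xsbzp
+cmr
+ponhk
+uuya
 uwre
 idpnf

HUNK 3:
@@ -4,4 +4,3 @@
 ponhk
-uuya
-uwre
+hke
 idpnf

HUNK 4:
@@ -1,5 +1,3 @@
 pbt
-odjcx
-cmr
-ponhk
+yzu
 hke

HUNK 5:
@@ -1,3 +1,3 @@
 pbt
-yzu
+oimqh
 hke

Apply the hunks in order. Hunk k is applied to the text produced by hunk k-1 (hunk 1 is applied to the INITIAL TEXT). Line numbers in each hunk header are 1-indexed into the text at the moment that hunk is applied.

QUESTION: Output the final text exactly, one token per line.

Answer: pbt
oimqh
hke
idpnf

Derivation:
Hunk 1: at line 3 remove [waou,gfsc,gxvh] add [uesv] -> 7 lines: pbt odjcx mxyfz uesv xsbzp uwre idpnf
Hunk 2: at line 1 remove [mxyfz,uesv,xsbzp] add [cmr,ponhk,uuya] -> 7 lines: pbt odjcx cmr ponhk uuya uwre idpnf
Hunk 3: at line 4 remove [uuya,uwre] add [hke] -> 6 lines: pbt odjcx cmr ponhk hke idpnf
Hunk 4: at line 1 remove [odjcx,cmr,ponhk] add [yzu] -> 4 lines: pbt yzu hke idpnf
Hunk 5: at line 1 remove [yzu] add [oimqh] -> 4 lines: pbt oimqh hke idpnf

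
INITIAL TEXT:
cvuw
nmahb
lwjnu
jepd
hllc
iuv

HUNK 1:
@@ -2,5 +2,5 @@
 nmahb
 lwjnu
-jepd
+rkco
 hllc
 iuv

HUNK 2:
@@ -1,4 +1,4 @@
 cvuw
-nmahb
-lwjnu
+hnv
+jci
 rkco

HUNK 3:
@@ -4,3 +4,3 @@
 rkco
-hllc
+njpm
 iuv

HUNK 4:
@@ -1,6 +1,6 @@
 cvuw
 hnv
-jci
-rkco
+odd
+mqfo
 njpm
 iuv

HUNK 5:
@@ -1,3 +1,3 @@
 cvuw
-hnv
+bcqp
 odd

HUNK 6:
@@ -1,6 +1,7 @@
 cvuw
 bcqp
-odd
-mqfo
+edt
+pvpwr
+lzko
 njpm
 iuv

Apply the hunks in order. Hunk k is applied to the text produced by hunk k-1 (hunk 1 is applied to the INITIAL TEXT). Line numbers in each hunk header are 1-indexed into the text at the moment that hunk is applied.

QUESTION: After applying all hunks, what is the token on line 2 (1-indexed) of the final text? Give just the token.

Hunk 1: at line 2 remove [jepd] add [rkco] -> 6 lines: cvuw nmahb lwjnu rkco hllc iuv
Hunk 2: at line 1 remove [nmahb,lwjnu] add [hnv,jci] -> 6 lines: cvuw hnv jci rkco hllc iuv
Hunk 3: at line 4 remove [hllc] add [njpm] -> 6 lines: cvuw hnv jci rkco njpm iuv
Hunk 4: at line 1 remove [jci,rkco] add [odd,mqfo] -> 6 lines: cvuw hnv odd mqfo njpm iuv
Hunk 5: at line 1 remove [hnv] add [bcqp] -> 6 lines: cvuw bcqp odd mqfo njpm iuv
Hunk 6: at line 1 remove [odd,mqfo] add [edt,pvpwr,lzko] -> 7 lines: cvuw bcqp edt pvpwr lzko njpm iuv
Final line 2: bcqp

Answer: bcqp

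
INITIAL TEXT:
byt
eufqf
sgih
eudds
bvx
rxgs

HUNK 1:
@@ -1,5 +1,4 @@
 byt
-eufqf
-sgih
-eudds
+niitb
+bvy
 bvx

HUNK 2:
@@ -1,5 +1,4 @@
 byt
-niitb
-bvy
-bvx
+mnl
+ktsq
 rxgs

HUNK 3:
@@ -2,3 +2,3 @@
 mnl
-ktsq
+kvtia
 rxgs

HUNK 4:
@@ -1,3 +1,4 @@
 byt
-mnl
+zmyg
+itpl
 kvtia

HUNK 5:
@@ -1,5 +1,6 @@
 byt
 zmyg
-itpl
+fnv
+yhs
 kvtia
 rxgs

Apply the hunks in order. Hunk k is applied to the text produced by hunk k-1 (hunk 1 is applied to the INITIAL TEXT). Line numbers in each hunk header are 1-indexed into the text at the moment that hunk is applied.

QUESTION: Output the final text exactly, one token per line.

Hunk 1: at line 1 remove [eufqf,sgih,eudds] add [niitb,bvy] -> 5 lines: byt niitb bvy bvx rxgs
Hunk 2: at line 1 remove [niitb,bvy,bvx] add [mnl,ktsq] -> 4 lines: byt mnl ktsq rxgs
Hunk 3: at line 2 remove [ktsq] add [kvtia] -> 4 lines: byt mnl kvtia rxgs
Hunk 4: at line 1 remove [mnl] add [zmyg,itpl] -> 5 lines: byt zmyg itpl kvtia rxgs
Hunk 5: at line 1 remove [itpl] add [fnv,yhs] -> 6 lines: byt zmyg fnv yhs kvtia rxgs

Answer: byt
zmyg
fnv
yhs
kvtia
rxgs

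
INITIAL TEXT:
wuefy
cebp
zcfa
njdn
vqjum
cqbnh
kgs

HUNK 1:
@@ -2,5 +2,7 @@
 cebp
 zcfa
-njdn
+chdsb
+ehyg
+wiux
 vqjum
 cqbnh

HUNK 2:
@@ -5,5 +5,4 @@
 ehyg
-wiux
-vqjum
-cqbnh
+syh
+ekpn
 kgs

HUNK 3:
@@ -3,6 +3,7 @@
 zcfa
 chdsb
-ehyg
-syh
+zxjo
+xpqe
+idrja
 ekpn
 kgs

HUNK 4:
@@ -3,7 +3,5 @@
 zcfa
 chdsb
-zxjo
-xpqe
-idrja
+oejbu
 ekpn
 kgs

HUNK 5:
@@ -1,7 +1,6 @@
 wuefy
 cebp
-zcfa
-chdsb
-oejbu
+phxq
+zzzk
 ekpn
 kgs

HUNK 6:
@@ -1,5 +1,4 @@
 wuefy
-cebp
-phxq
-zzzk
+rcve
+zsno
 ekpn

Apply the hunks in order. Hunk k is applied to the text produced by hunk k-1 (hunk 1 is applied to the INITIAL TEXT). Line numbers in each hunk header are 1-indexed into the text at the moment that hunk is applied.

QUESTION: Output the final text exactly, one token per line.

Hunk 1: at line 2 remove [njdn] add [chdsb,ehyg,wiux] -> 9 lines: wuefy cebp zcfa chdsb ehyg wiux vqjum cqbnh kgs
Hunk 2: at line 5 remove [wiux,vqjum,cqbnh] add [syh,ekpn] -> 8 lines: wuefy cebp zcfa chdsb ehyg syh ekpn kgs
Hunk 3: at line 3 remove [ehyg,syh] add [zxjo,xpqe,idrja] -> 9 lines: wuefy cebp zcfa chdsb zxjo xpqe idrja ekpn kgs
Hunk 4: at line 3 remove [zxjo,xpqe,idrja] add [oejbu] -> 7 lines: wuefy cebp zcfa chdsb oejbu ekpn kgs
Hunk 5: at line 1 remove [zcfa,chdsb,oejbu] add [phxq,zzzk] -> 6 lines: wuefy cebp phxq zzzk ekpn kgs
Hunk 6: at line 1 remove [cebp,phxq,zzzk] add [rcve,zsno] -> 5 lines: wuefy rcve zsno ekpn kgs

Answer: wuefy
rcve
zsno
ekpn
kgs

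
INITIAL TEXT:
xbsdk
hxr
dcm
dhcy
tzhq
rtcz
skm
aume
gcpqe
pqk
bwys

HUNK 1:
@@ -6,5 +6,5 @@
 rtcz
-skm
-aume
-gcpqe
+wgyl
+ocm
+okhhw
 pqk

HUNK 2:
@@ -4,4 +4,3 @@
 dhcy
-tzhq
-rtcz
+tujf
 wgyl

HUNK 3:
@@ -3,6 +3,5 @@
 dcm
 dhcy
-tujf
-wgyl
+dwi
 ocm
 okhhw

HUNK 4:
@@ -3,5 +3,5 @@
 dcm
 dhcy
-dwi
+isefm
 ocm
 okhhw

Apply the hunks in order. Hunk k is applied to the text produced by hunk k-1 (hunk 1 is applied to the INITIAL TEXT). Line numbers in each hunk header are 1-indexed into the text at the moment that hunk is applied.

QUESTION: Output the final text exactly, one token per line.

Answer: xbsdk
hxr
dcm
dhcy
isefm
ocm
okhhw
pqk
bwys

Derivation:
Hunk 1: at line 6 remove [skm,aume,gcpqe] add [wgyl,ocm,okhhw] -> 11 lines: xbsdk hxr dcm dhcy tzhq rtcz wgyl ocm okhhw pqk bwys
Hunk 2: at line 4 remove [tzhq,rtcz] add [tujf] -> 10 lines: xbsdk hxr dcm dhcy tujf wgyl ocm okhhw pqk bwys
Hunk 3: at line 3 remove [tujf,wgyl] add [dwi] -> 9 lines: xbsdk hxr dcm dhcy dwi ocm okhhw pqk bwys
Hunk 4: at line 3 remove [dwi] add [isefm] -> 9 lines: xbsdk hxr dcm dhcy isefm ocm okhhw pqk bwys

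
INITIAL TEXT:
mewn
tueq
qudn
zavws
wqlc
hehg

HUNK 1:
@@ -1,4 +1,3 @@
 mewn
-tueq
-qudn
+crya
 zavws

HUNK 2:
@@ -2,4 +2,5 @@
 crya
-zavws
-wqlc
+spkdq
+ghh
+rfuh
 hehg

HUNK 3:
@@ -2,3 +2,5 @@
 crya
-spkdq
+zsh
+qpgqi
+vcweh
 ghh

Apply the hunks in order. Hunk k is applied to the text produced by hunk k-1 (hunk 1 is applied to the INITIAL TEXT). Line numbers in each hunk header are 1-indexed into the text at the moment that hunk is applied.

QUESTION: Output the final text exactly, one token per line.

Answer: mewn
crya
zsh
qpgqi
vcweh
ghh
rfuh
hehg

Derivation:
Hunk 1: at line 1 remove [tueq,qudn] add [crya] -> 5 lines: mewn crya zavws wqlc hehg
Hunk 2: at line 2 remove [zavws,wqlc] add [spkdq,ghh,rfuh] -> 6 lines: mewn crya spkdq ghh rfuh hehg
Hunk 3: at line 2 remove [spkdq] add [zsh,qpgqi,vcweh] -> 8 lines: mewn crya zsh qpgqi vcweh ghh rfuh hehg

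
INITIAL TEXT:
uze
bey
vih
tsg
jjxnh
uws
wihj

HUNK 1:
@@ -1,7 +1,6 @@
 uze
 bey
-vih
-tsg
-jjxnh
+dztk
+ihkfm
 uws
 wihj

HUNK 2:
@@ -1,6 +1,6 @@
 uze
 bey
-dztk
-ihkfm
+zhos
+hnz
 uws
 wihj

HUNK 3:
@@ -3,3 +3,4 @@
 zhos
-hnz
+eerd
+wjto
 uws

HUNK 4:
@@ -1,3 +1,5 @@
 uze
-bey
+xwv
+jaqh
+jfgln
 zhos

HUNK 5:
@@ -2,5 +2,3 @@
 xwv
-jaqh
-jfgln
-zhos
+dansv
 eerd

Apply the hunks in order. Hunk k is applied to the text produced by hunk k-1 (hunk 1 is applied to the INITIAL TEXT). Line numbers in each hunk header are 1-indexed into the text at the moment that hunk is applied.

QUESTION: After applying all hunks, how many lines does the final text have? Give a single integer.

Hunk 1: at line 1 remove [vih,tsg,jjxnh] add [dztk,ihkfm] -> 6 lines: uze bey dztk ihkfm uws wihj
Hunk 2: at line 1 remove [dztk,ihkfm] add [zhos,hnz] -> 6 lines: uze bey zhos hnz uws wihj
Hunk 3: at line 3 remove [hnz] add [eerd,wjto] -> 7 lines: uze bey zhos eerd wjto uws wihj
Hunk 4: at line 1 remove [bey] add [xwv,jaqh,jfgln] -> 9 lines: uze xwv jaqh jfgln zhos eerd wjto uws wihj
Hunk 5: at line 2 remove [jaqh,jfgln,zhos] add [dansv] -> 7 lines: uze xwv dansv eerd wjto uws wihj
Final line count: 7

Answer: 7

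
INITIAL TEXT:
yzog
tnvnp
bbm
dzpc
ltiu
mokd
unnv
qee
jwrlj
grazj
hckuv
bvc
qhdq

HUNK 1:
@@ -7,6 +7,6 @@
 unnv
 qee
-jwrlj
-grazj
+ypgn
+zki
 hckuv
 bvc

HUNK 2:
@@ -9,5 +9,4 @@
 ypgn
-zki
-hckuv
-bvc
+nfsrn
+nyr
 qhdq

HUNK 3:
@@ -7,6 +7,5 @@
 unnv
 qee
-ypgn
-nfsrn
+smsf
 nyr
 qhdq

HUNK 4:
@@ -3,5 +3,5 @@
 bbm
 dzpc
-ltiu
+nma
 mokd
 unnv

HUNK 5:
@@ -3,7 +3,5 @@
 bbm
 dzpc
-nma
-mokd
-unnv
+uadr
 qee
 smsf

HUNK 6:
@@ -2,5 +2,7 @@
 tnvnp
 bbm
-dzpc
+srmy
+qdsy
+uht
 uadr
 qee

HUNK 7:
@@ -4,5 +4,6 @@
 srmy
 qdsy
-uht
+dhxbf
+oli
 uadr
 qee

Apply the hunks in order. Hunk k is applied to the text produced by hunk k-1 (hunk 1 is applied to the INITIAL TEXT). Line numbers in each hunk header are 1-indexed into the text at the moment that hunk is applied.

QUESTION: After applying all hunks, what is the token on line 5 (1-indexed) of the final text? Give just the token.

Hunk 1: at line 7 remove [jwrlj,grazj] add [ypgn,zki] -> 13 lines: yzog tnvnp bbm dzpc ltiu mokd unnv qee ypgn zki hckuv bvc qhdq
Hunk 2: at line 9 remove [zki,hckuv,bvc] add [nfsrn,nyr] -> 12 lines: yzog tnvnp bbm dzpc ltiu mokd unnv qee ypgn nfsrn nyr qhdq
Hunk 3: at line 7 remove [ypgn,nfsrn] add [smsf] -> 11 lines: yzog tnvnp bbm dzpc ltiu mokd unnv qee smsf nyr qhdq
Hunk 4: at line 3 remove [ltiu] add [nma] -> 11 lines: yzog tnvnp bbm dzpc nma mokd unnv qee smsf nyr qhdq
Hunk 5: at line 3 remove [nma,mokd,unnv] add [uadr] -> 9 lines: yzog tnvnp bbm dzpc uadr qee smsf nyr qhdq
Hunk 6: at line 2 remove [dzpc] add [srmy,qdsy,uht] -> 11 lines: yzog tnvnp bbm srmy qdsy uht uadr qee smsf nyr qhdq
Hunk 7: at line 4 remove [uht] add [dhxbf,oli] -> 12 lines: yzog tnvnp bbm srmy qdsy dhxbf oli uadr qee smsf nyr qhdq
Final line 5: qdsy

Answer: qdsy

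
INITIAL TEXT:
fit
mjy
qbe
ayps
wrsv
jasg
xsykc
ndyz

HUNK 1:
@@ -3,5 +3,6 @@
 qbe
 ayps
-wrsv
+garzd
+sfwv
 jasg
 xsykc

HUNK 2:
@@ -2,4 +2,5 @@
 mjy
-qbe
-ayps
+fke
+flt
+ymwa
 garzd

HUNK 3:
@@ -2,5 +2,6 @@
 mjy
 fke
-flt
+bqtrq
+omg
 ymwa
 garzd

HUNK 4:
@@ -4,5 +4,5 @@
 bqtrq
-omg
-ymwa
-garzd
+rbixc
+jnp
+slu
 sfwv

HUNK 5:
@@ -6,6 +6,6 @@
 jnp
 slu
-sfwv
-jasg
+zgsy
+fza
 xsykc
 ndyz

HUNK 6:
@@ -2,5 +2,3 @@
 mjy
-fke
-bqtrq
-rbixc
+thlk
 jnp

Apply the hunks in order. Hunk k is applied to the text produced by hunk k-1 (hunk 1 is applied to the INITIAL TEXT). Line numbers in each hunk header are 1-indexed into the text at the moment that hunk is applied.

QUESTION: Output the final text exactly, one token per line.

Hunk 1: at line 3 remove [wrsv] add [garzd,sfwv] -> 9 lines: fit mjy qbe ayps garzd sfwv jasg xsykc ndyz
Hunk 2: at line 2 remove [qbe,ayps] add [fke,flt,ymwa] -> 10 lines: fit mjy fke flt ymwa garzd sfwv jasg xsykc ndyz
Hunk 3: at line 2 remove [flt] add [bqtrq,omg] -> 11 lines: fit mjy fke bqtrq omg ymwa garzd sfwv jasg xsykc ndyz
Hunk 4: at line 4 remove [omg,ymwa,garzd] add [rbixc,jnp,slu] -> 11 lines: fit mjy fke bqtrq rbixc jnp slu sfwv jasg xsykc ndyz
Hunk 5: at line 6 remove [sfwv,jasg] add [zgsy,fza] -> 11 lines: fit mjy fke bqtrq rbixc jnp slu zgsy fza xsykc ndyz
Hunk 6: at line 2 remove [fke,bqtrq,rbixc] add [thlk] -> 9 lines: fit mjy thlk jnp slu zgsy fza xsykc ndyz

Answer: fit
mjy
thlk
jnp
slu
zgsy
fza
xsykc
ndyz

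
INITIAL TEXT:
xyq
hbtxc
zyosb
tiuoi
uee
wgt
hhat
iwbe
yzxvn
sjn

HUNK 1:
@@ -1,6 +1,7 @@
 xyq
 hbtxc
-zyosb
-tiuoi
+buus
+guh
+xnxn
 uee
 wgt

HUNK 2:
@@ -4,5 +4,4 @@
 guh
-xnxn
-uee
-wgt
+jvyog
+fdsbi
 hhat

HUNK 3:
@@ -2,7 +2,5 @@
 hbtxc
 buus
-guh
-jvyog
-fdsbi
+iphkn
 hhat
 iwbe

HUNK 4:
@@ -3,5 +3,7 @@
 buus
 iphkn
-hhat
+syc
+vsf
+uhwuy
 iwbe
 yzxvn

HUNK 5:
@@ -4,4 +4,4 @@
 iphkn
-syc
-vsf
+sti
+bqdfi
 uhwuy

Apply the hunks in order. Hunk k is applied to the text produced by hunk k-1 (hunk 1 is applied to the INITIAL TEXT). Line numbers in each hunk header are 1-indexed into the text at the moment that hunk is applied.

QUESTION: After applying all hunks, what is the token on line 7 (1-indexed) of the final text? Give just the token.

Answer: uhwuy

Derivation:
Hunk 1: at line 1 remove [zyosb,tiuoi] add [buus,guh,xnxn] -> 11 lines: xyq hbtxc buus guh xnxn uee wgt hhat iwbe yzxvn sjn
Hunk 2: at line 4 remove [xnxn,uee,wgt] add [jvyog,fdsbi] -> 10 lines: xyq hbtxc buus guh jvyog fdsbi hhat iwbe yzxvn sjn
Hunk 3: at line 2 remove [guh,jvyog,fdsbi] add [iphkn] -> 8 lines: xyq hbtxc buus iphkn hhat iwbe yzxvn sjn
Hunk 4: at line 3 remove [hhat] add [syc,vsf,uhwuy] -> 10 lines: xyq hbtxc buus iphkn syc vsf uhwuy iwbe yzxvn sjn
Hunk 5: at line 4 remove [syc,vsf] add [sti,bqdfi] -> 10 lines: xyq hbtxc buus iphkn sti bqdfi uhwuy iwbe yzxvn sjn
Final line 7: uhwuy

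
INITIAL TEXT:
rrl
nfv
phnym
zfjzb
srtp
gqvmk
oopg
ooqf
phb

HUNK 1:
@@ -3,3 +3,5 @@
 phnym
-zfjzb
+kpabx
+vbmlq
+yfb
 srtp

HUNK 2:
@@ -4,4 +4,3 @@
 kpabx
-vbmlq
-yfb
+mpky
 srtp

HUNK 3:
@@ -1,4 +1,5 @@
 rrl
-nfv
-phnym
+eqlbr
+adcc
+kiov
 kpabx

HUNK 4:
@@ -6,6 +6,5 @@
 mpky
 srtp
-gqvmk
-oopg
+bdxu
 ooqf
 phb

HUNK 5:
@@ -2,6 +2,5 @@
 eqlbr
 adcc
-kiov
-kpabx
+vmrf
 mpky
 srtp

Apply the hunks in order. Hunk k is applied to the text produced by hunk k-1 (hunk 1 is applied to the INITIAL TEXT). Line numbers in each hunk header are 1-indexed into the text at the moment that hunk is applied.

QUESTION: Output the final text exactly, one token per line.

Hunk 1: at line 3 remove [zfjzb] add [kpabx,vbmlq,yfb] -> 11 lines: rrl nfv phnym kpabx vbmlq yfb srtp gqvmk oopg ooqf phb
Hunk 2: at line 4 remove [vbmlq,yfb] add [mpky] -> 10 lines: rrl nfv phnym kpabx mpky srtp gqvmk oopg ooqf phb
Hunk 3: at line 1 remove [nfv,phnym] add [eqlbr,adcc,kiov] -> 11 lines: rrl eqlbr adcc kiov kpabx mpky srtp gqvmk oopg ooqf phb
Hunk 4: at line 6 remove [gqvmk,oopg] add [bdxu] -> 10 lines: rrl eqlbr adcc kiov kpabx mpky srtp bdxu ooqf phb
Hunk 5: at line 2 remove [kiov,kpabx] add [vmrf] -> 9 lines: rrl eqlbr adcc vmrf mpky srtp bdxu ooqf phb

Answer: rrl
eqlbr
adcc
vmrf
mpky
srtp
bdxu
ooqf
phb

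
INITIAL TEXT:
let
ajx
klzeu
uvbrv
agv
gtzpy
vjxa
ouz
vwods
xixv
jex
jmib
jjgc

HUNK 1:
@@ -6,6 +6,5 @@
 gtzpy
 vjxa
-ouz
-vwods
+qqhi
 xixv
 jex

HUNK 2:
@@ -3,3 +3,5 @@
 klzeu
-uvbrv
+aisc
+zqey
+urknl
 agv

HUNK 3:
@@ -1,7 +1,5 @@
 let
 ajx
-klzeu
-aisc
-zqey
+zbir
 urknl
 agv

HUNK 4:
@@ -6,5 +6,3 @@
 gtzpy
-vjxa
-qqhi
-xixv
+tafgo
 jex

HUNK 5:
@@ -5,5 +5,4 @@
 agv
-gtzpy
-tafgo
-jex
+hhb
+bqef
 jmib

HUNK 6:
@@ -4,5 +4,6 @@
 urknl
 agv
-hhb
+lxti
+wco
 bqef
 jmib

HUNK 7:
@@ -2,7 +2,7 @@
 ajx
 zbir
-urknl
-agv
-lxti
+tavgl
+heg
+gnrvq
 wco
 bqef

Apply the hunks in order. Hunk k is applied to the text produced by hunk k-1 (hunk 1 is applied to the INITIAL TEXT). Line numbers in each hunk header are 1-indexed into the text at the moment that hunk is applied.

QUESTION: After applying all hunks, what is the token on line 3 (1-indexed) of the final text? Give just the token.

Hunk 1: at line 6 remove [ouz,vwods] add [qqhi] -> 12 lines: let ajx klzeu uvbrv agv gtzpy vjxa qqhi xixv jex jmib jjgc
Hunk 2: at line 3 remove [uvbrv] add [aisc,zqey,urknl] -> 14 lines: let ajx klzeu aisc zqey urknl agv gtzpy vjxa qqhi xixv jex jmib jjgc
Hunk 3: at line 1 remove [klzeu,aisc,zqey] add [zbir] -> 12 lines: let ajx zbir urknl agv gtzpy vjxa qqhi xixv jex jmib jjgc
Hunk 4: at line 6 remove [vjxa,qqhi,xixv] add [tafgo] -> 10 lines: let ajx zbir urknl agv gtzpy tafgo jex jmib jjgc
Hunk 5: at line 5 remove [gtzpy,tafgo,jex] add [hhb,bqef] -> 9 lines: let ajx zbir urknl agv hhb bqef jmib jjgc
Hunk 6: at line 4 remove [hhb] add [lxti,wco] -> 10 lines: let ajx zbir urknl agv lxti wco bqef jmib jjgc
Hunk 7: at line 2 remove [urknl,agv,lxti] add [tavgl,heg,gnrvq] -> 10 lines: let ajx zbir tavgl heg gnrvq wco bqef jmib jjgc
Final line 3: zbir

Answer: zbir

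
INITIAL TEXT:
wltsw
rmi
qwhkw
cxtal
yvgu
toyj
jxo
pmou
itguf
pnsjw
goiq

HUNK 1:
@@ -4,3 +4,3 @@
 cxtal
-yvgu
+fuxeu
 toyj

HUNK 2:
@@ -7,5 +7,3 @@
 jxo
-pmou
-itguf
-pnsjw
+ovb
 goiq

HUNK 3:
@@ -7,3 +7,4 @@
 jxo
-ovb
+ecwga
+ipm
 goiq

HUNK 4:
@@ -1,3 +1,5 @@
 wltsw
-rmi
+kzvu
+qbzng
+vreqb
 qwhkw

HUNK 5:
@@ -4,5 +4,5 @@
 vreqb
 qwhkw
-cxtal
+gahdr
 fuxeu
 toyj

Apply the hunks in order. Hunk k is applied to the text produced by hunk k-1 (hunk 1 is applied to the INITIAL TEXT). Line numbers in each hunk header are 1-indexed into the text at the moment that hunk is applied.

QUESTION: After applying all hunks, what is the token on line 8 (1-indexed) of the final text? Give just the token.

Answer: toyj

Derivation:
Hunk 1: at line 4 remove [yvgu] add [fuxeu] -> 11 lines: wltsw rmi qwhkw cxtal fuxeu toyj jxo pmou itguf pnsjw goiq
Hunk 2: at line 7 remove [pmou,itguf,pnsjw] add [ovb] -> 9 lines: wltsw rmi qwhkw cxtal fuxeu toyj jxo ovb goiq
Hunk 3: at line 7 remove [ovb] add [ecwga,ipm] -> 10 lines: wltsw rmi qwhkw cxtal fuxeu toyj jxo ecwga ipm goiq
Hunk 4: at line 1 remove [rmi] add [kzvu,qbzng,vreqb] -> 12 lines: wltsw kzvu qbzng vreqb qwhkw cxtal fuxeu toyj jxo ecwga ipm goiq
Hunk 5: at line 4 remove [cxtal] add [gahdr] -> 12 lines: wltsw kzvu qbzng vreqb qwhkw gahdr fuxeu toyj jxo ecwga ipm goiq
Final line 8: toyj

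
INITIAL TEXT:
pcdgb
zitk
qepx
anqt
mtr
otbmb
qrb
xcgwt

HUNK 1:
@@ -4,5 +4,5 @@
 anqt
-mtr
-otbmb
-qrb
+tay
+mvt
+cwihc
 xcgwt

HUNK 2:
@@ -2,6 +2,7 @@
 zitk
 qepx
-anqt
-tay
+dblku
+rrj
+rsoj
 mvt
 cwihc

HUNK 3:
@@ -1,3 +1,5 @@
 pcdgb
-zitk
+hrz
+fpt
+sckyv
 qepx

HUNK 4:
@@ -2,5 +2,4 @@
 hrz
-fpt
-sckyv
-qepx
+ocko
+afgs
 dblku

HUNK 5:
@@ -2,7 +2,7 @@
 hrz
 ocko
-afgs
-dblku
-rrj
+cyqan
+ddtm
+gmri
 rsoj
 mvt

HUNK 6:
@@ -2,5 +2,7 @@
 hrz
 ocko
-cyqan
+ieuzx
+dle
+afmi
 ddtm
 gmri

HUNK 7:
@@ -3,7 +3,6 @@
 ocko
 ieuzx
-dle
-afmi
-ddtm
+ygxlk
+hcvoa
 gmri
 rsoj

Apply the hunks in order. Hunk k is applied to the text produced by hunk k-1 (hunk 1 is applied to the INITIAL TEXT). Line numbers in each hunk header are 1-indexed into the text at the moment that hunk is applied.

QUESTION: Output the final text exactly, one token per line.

Hunk 1: at line 4 remove [mtr,otbmb,qrb] add [tay,mvt,cwihc] -> 8 lines: pcdgb zitk qepx anqt tay mvt cwihc xcgwt
Hunk 2: at line 2 remove [anqt,tay] add [dblku,rrj,rsoj] -> 9 lines: pcdgb zitk qepx dblku rrj rsoj mvt cwihc xcgwt
Hunk 3: at line 1 remove [zitk] add [hrz,fpt,sckyv] -> 11 lines: pcdgb hrz fpt sckyv qepx dblku rrj rsoj mvt cwihc xcgwt
Hunk 4: at line 2 remove [fpt,sckyv,qepx] add [ocko,afgs] -> 10 lines: pcdgb hrz ocko afgs dblku rrj rsoj mvt cwihc xcgwt
Hunk 5: at line 2 remove [afgs,dblku,rrj] add [cyqan,ddtm,gmri] -> 10 lines: pcdgb hrz ocko cyqan ddtm gmri rsoj mvt cwihc xcgwt
Hunk 6: at line 2 remove [cyqan] add [ieuzx,dle,afmi] -> 12 lines: pcdgb hrz ocko ieuzx dle afmi ddtm gmri rsoj mvt cwihc xcgwt
Hunk 7: at line 3 remove [dle,afmi,ddtm] add [ygxlk,hcvoa] -> 11 lines: pcdgb hrz ocko ieuzx ygxlk hcvoa gmri rsoj mvt cwihc xcgwt

Answer: pcdgb
hrz
ocko
ieuzx
ygxlk
hcvoa
gmri
rsoj
mvt
cwihc
xcgwt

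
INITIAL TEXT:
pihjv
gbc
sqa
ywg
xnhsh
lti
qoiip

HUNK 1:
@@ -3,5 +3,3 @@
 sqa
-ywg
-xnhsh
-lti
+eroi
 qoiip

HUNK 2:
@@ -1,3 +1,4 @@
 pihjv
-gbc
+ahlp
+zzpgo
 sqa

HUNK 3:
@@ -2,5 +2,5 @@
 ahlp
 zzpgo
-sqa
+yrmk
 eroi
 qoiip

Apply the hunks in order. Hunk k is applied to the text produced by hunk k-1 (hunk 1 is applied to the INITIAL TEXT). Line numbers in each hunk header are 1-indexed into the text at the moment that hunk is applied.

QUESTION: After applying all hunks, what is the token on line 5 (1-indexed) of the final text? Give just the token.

Hunk 1: at line 3 remove [ywg,xnhsh,lti] add [eroi] -> 5 lines: pihjv gbc sqa eroi qoiip
Hunk 2: at line 1 remove [gbc] add [ahlp,zzpgo] -> 6 lines: pihjv ahlp zzpgo sqa eroi qoiip
Hunk 3: at line 2 remove [sqa] add [yrmk] -> 6 lines: pihjv ahlp zzpgo yrmk eroi qoiip
Final line 5: eroi

Answer: eroi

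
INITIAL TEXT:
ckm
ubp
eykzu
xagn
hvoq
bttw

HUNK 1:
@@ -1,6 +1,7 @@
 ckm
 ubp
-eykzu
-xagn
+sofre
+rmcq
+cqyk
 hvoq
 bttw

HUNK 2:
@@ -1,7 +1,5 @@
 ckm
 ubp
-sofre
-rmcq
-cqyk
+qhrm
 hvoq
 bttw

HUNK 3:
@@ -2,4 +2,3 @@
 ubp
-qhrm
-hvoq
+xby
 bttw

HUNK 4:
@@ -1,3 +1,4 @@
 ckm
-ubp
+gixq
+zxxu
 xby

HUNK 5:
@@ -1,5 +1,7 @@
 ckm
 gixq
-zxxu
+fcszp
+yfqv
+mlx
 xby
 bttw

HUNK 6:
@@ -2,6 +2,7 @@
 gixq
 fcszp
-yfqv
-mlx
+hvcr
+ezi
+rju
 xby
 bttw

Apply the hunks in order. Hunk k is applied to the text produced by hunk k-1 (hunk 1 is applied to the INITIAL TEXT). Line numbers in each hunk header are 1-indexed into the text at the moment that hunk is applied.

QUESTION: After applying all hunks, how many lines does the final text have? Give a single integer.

Hunk 1: at line 1 remove [eykzu,xagn] add [sofre,rmcq,cqyk] -> 7 lines: ckm ubp sofre rmcq cqyk hvoq bttw
Hunk 2: at line 1 remove [sofre,rmcq,cqyk] add [qhrm] -> 5 lines: ckm ubp qhrm hvoq bttw
Hunk 3: at line 2 remove [qhrm,hvoq] add [xby] -> 4 lines: ckm ubp xby bttw
Hunk 4: at line 1 remove [ubp] add [gixq,zxxu] -> 5 lines: ckm gixq zxxu xby bttw
Hunk 5: at line 1 remove [zxxu] add [fcszp,yfqv,mlx] -> 7 lines: ckm gixq fcszp yfqv mlx xby bttw
Hunk 6: at line 2 remove [yfqv,mlx] add [hvcr,ezi,rju] -> 8 lines: ckm gixq fcszp hvcr ezi rju xby bttw
Final line count: 8

Answer: 8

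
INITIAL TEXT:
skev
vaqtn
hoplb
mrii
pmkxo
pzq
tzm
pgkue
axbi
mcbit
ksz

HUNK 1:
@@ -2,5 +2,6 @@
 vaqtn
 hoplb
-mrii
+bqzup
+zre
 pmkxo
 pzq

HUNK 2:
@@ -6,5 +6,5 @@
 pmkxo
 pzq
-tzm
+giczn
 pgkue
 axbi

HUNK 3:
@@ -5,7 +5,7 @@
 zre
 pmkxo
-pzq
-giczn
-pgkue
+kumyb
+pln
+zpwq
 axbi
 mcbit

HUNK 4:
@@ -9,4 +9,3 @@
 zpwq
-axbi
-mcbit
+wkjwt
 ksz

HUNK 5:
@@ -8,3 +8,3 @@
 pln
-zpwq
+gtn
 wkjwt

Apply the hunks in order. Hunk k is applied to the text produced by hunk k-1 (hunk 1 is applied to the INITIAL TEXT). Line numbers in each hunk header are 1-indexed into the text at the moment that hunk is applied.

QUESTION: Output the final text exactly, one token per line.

Answer: skev
vaqtn
hoplb
bqzup
zre
pmkxo
kumyb
pln
gtn
wkjwt
ksz

Derivation:
Hunk 1: at line 2 remove [mrii] add [bqzup,zre] -> 12 lines: skev vaqtn hoplb bqzup zre pmkxo pzq tzm pgkue axbi mcbit ksz
Hunk 2: at line 6 remove [tzm] add [giczn] -> 12 lines: skev vaqtn hoplb bqzup zre pmkxo pzq giczn pgkue axbi mcbit ksz
Hunk 3: at line 5 remove [pzq,giczn,pgkue] add [kumyb,pln,zpwq] -> 12 lines: skev vaqtn hoplb bqzup zre pmkxo kumyb pln zpwq axbi mcbit ksz
Hunk 4: at line 9 remove [axbi,mcbit] add [wkjwt] -> 11 lines: skev vaqtn hoplb bqzup zre pmkxo kumyb pln zpwq wkjwt ksz
Hunk 5: at line 8 remove [zpwq] add [gtn] -> 11 lines: skev vaqtn hoplb bqzup zre pmkxo kumyb pln gtn wkjwt ksz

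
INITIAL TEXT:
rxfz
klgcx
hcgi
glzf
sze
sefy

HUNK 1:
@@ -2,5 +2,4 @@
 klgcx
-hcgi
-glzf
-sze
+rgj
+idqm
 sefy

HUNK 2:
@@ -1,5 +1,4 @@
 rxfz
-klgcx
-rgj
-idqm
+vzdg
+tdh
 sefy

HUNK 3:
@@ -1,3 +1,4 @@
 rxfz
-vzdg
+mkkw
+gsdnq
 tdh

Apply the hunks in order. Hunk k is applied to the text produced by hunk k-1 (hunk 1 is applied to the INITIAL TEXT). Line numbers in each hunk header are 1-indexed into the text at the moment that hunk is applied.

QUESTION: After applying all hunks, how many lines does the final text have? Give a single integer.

Answer: 5

Derivation:
Hunk 1: at line 2 remove [hcgi,glzf,sze] add [rgj,idqm] -> 5 lines: rxfz klgcx rgj idqm sefy
Hunk 2: at line 1 remove [klgcx,rgj,idqm] add [vzdg,tdh] -> 4 lines: rxfz vzdg tdh sefy
Hunk 3: at line 1 remove [vzdg] add [mkkw,gsdnq] -> 5 lines: rxfz mkkw gsdnq tdh sefy
Final line count: 5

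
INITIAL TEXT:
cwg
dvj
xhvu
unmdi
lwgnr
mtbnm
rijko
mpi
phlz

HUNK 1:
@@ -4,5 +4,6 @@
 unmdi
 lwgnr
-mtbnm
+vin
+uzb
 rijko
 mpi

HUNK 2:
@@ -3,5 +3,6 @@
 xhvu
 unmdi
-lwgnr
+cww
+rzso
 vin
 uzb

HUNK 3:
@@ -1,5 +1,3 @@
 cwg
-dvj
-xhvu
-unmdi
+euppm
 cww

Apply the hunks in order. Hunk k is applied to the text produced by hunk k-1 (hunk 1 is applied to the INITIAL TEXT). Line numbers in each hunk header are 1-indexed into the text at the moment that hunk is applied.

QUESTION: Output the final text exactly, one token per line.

Answer: cwg
euppm
cww
rzso
vin
uzb
rijko
mpi
phlz

Derivation:
Hunk 1: at line 4 remove [mtbnm] add [vin,uzb] -> 10 lines: cwg dvj xhvu unmdi lwgnr vin uzb rijko mpi phlz
Hunk 2: at line 3 remove [lwgnr] add [cww,rzso] -> 11 lines: cwg dvj xhvu unmdi cww rzso vin uzb rijko mpi phlz
Hunk 3: at line 1 remove [dvj,xhvu,unmdi] add [euppm] -> 9 lines: cwg euppm cww rzso vin uzb rijko mpi phlz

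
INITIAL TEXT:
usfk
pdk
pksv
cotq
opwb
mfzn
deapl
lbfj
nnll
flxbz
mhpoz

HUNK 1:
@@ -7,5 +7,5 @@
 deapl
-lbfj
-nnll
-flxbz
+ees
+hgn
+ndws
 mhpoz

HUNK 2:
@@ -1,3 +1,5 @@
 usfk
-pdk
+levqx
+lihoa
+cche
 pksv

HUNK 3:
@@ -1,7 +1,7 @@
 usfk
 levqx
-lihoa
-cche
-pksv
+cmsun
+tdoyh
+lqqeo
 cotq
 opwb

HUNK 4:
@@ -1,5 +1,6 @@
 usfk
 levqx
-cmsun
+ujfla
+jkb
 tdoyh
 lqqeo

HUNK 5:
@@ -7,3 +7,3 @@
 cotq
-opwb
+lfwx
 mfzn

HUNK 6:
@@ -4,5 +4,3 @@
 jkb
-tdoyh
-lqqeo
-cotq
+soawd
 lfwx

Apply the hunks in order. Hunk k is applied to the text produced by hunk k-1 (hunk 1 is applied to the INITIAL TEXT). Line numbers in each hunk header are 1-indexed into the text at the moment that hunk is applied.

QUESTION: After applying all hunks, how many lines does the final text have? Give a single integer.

Hunk 1: at line 7 remove [lbfj,nnll,flxbz] add [ees,hgn,ndws] -> 11 lines: usfk pdk pksv cotq opwb mfzn deapl ees hgn ndws mhpoz
Hunk 2: at line 1 remove [pdk] add [levqx,lihoa,cche] -> 13 lines: usfk levqx lihoa cche pksv cotq opwb mfzn deapl ees hgn ndws mhpoz
Hunk 3: at line 1 remove [lihoa,cche,pksv] add [cmsun,tdoyh,lqqeo] -> 13 lines: usfk levqx cmsun tdoyh lqqeo cotq opwb mfzn deapl ees hgn ndws mhpoz
Hunk 4: at line 1 remove [cmsun] add [ujfla,jkb] -> 14 lines: usfk levqx ujfla jkb tdoyh lqqeo cotq opwb mfzn deapl ees hgn ndws mhpoz
Hunk 5: at line 7 remove [opwb] add [lfwx] -> 14 lines: usfk levqx ujfla jkb tdoyh lqqeo cotq lfwx mfzn deapl ees hgn ndws mhpoz
Hunk 6: at line 4 remove [tdoyh,lqqeo,cotq] add [soawd] -> 12 lines: usfk levqx ujfla jkb soawd lfwx mfzn deapl ees hgn ndws mhpoz
Final line count: 12

Answer: 12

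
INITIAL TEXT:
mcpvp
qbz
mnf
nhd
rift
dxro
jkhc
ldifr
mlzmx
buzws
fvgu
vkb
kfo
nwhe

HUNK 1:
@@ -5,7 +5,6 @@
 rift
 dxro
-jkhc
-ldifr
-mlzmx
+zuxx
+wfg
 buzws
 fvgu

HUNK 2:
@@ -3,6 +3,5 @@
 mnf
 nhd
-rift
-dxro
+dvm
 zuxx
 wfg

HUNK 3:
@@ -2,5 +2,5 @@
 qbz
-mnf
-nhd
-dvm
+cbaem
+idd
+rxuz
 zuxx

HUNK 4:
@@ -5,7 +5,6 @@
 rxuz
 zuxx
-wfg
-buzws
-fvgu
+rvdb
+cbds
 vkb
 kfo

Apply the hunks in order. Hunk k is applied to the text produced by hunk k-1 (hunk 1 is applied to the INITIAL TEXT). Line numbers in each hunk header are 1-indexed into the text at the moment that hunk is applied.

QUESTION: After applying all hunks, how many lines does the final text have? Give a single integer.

Answer: 11

Derivation:
Hunk 1: at line 5 remove [jkhc,ldifr,mlzmx] add [zuxx,wfg] -> 13 lines: mcpvp qbz mnf nhd rift dxro zuxx wfg buzws fvgu vkb kfo nwhe
Hunk 2: at line 3 remove [rift,dxro] add [dvm] -> 12 lines: mcpvp qbz mnf nhd dvm zuxx wfg buzws fvgu vkb kfo nwhe
Hunk 3: at line 2 remove [mnf,nhd,dvm] add [cbaem,idd,rxuz] -> 12 lines: mcpvp qbz cbaem idd rxuz zuxx wfg buzws fvgu vkb kfo nwhe
Hunk 4: at line 5 remove [wfg,buzws,fvgu] add [rvdb,cbds] -> 11 lines: mcpvp qbz cbaem idd rxuz zuxx rvdb cbds vkb kfo nwhe
Final line count: 11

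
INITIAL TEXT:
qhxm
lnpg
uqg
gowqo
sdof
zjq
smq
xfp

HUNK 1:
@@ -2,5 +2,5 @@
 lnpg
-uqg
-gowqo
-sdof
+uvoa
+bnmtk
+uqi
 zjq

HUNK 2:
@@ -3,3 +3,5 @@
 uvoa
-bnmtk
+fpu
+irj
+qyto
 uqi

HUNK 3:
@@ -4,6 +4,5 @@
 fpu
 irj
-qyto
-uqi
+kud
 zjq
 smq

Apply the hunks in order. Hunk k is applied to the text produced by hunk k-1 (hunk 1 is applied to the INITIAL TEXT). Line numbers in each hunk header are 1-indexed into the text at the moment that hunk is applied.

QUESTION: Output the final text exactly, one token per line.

Hunk 1: at line 2 remove [uqg,gowqo,sdof] add [uvoa,bnmtk,uqi] -> 8 lines: qhxm lnpg uvoa bnmtk uqi zjq smq xfp
Hunk 2: at line 3 remove [bnmtk] add [fpu,irj,qyto] -> 10 lines: qhxm lnpg uvoa fpu irj qyto uqi zjq smq xfp
Hunk 3: at line 4 remove [qyto,uqi] add [kud] -> 9 lines: qhxm lnpg uvoa fpu irj kud zjq smq xfp

Answer: qhxm
lnpg
uvoa
fpu
irj
kud
zjq
smq
xfp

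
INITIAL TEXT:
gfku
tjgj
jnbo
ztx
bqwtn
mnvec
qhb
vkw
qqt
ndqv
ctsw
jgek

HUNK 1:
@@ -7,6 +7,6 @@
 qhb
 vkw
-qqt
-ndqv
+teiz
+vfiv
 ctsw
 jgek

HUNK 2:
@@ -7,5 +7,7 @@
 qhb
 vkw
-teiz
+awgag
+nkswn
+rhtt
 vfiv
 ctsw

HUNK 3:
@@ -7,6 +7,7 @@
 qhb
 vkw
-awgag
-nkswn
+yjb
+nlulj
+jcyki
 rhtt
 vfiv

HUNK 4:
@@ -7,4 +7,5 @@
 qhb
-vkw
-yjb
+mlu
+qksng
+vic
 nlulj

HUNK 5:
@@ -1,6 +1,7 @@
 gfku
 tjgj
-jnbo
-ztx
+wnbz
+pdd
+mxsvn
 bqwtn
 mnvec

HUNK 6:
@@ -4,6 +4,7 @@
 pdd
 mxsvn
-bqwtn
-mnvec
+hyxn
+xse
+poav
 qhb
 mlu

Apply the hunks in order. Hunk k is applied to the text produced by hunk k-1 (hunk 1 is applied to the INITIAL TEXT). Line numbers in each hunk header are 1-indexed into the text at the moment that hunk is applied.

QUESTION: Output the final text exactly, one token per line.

Answer: gfku
tjgj
wnbz
pdd
mxsvn
hyxn
xse
poav
qhb
mlu
qksng
vic
nlulj
jcyki
rhtt
vfiv
ctsw
jgek

Derivation:
Hunk 1: at line 7 remove [qqt,ndqv] add [teiz,vfiv] -> 12 lines: gfku tjgj jnbo ztx bqwtn mnvec qhb vkw teiz vfiv ctsw jgek
Hunk 2: at line 7 remove [teiz] add [awgag,nkswn,rhtt] -> 14 lines: gfku tjgj jnbo ztx bqwtn mnvec qhb vkw awgag nkswn rhtt vfiv ctsw jgek
Hunk 3: at line 7 remove [awgag,nkswn] add [yjb,nlulj,jcyki] -> 15 lines: gfku tjgj jnbo ztx bqwtn mnvec qhb vkw yjb nlulj jcyki rhtt vfiv ctsw jgek
Hunk 4: at line 7 remove [vkw,yjb] add [mlu,qksng,vic] -> 16 lines: gfku tjgj jnbo ztx bqwtn mnvec qhb mlu qksng vic nlulj jcyki rhtt vfiv ctsw jgek
Hunk 5: at line 1 remove [jnbo,ztx] add [wnbz,pdd,mxsvn] -> 17 lines: gfku tjgj wnbz pdd mxsvn bqwtn mnvec qhb mlu qksng vic nlulj jcyki rhtt vfiv ctsw jgek
Hunk 6: at line 4 remove [bqwtn,mnvec] add [hyxn,xse,poav] -> 18 lines: gfku tjgj wnbz pdd mxsvn hyxn xse poav qhb mlu qksng vic nlulj jcyki rhtt vfiv ctsw jgek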